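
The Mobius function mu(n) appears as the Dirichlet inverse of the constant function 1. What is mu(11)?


11 = 11 (all distinct primes).
mu(11) = (-1)^1 = -1

-1


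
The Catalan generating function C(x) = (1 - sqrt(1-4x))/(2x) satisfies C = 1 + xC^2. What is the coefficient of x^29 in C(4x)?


Substituting x -> 4x scales the n-th coefficient by 4^n, so [x^29] C(4x) = 4^29 * C_29.
C_29 = C(2*29, 29)/(30) = 30067266499541040/30 = 1002242216651368.
So 4^29 * 1002242216651368 = 288230376151711744 * 1002242216651368 = 288876651100549174152972879265792.

288876651100549174152972879265792


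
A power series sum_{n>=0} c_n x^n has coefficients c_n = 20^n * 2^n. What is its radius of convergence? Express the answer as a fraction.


By the root test (Cauchy-Hadamard), the radius is R = 1 / limsup_n |c_n|^(1/n).
Here |c_n|^(1/n) = (20^n * 2^n)^(1/n) = 20 * 2 = 40 for all n.
So R = 1/40 = 1/40.

1/40


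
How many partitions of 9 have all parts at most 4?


Using the generating function (1-x)^(-1)(1-x^2)^(-1)...(1-x^4)^(-1),
the coefficient of x^9 counts these restricted partitions.
Result = 18

18


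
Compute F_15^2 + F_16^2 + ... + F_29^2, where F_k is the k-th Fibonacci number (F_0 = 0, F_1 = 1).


There is a standard identity sum_{k=0}^{N} F_k^2 = F_N * F_{N+1} (proved inductively from the telescoping relation F_k^2 = F_k F_{k+1} - F_{k-1} F_k). Then
sum_{k=15}^{29} F_k^2 = F_29 F_30 - F_14 F_15.
Computing: F_29 = 514229, F_30 = 832040, F_14 = 377, F_15 = 610.
Sum = 514229 * 832040 - 377 * 610 = 427858867190.

427858867190


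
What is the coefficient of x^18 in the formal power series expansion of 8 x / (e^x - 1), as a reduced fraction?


The exponential generating function for Bernoulli numbers is
x / (e^x - 1) = sum_{k>=0} B_k x^k / k!.
So the coefficient of x^18 in 8 x / (e^x - 1) is 8 B_18 / 18!.
Computing: B_18 = 43867/798, 18! = 6402373705728000, giving
8 * 43867/798 / 6402373705728000 = 43867/638636777146368000.

43867/638636777146368000


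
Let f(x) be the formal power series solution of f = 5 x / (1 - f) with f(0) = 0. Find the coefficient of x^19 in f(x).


Apply Lagrange inversion: f = 5 x * phi(f) with phi(t) = 1/(1 - t), so
[x^n] f = 5^n * (1/n) [t^(n-1)] phi(t)^n = 5^n * (1/n) [t^(n-1)] (1 - t)^(-n) = 5^n * (1/n) C(2n - 2, n - 1) = 5^n * C_{n-1}.
For n = 19: C_18 = C(36, 18) / 19 = 9075135300/19 = 477638700.
With the 5^19 = 19073486328125 factor, the coefficient is 19073486328125 * 477638700 = 9110235214233398437500.

9110235214233398437500


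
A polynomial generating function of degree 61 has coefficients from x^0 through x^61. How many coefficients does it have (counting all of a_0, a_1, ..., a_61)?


A polynomial of degree 61 takes the form a_0 + a_1 x + ... + a_61 x^61.
The number of coefficients is 61 + 1 = 62.

62


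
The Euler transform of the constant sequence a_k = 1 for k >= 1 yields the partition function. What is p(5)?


The Euler transform converts the sequence a_k = 1 into the number of integer partitions.
Using the recurrence or dynamic programming:
p(5) = 7

7


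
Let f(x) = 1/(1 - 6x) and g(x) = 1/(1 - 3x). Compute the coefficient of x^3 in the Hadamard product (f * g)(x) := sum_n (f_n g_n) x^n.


f has coefficients f_k = 6^k and g has coefficients g_k = 3^k, so the Hadamard product has coefficient (f*g)_k = 6^k * 3^k = 18^k.
For k = 3: 18^3 = 5832.

5832


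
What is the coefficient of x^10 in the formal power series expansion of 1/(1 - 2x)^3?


The general identity 1/(1 - c x)^r = sum_{k>=0} c^k C(k + r - 1, r - 1) x^k follows by substituting y = c x into 1/(1 - y)^r = sum_{k>=0} C(k + r - 1, r - 1) y^k.
For c = 2, r = 3, k = 10:
2^10 * C(12, 2) = 1024 * 66 = 67584.

67584


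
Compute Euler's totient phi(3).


phi(n) counts integers in [1, n] coprime to n. Using the multiplicative formula phi(n) = n * prod_{p | n} (1 - 1/p):
3 = 3, so
phi(3) = 3 * (1 - 1/3) = 2.

2


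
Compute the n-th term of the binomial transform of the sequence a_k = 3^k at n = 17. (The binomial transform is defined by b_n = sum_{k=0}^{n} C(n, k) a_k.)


With a_k = 3^k, b_n = sum_{k=0}^{n} C(n, k) 3^k = (1 + 3)^n by the binomial theorem.
For n = 17: (1 + 3)^17 = 4^17 = 17179869184.

17179869184


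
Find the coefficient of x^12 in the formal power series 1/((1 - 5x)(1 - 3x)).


By partial fractions or Cauchy convolution:
The coefficient equals sum_{k=0}^{12} 5^k * 3^(12-k).
= 609554401

609554401


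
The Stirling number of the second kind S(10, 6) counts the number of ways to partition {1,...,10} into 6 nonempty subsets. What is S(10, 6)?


Using the explicit formula S(n,k) = (1/k!) sum_{j=0}^{k} (-1)^(k-j) C(k,j) j^n:
S(10, 6) = 22827
Equivalently, S(n,k) is n! times the coefficient of x^n in the EGF (e^x - 1)^k / k!.

22827


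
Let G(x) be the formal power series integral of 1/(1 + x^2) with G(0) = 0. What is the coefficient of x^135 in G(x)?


1/(1 + x^2) = sum_{j>=0} (-1)^j x^(2j). Integrating termwise with G(0) = 0:
G(x) = sum_{j>=0} (-1)^j x^(2j+1) / (2j+1) = arctan(x).
Only odd powers are nonzero. For x^135 write 135 = 2*67 + 1, giving
(-1)^67 / 135 = -1/135 = -1/135.

-1/135


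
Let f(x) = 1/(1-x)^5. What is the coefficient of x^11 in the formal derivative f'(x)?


Differentiate: d/dx [ 1/(1-x)^r ] = r / (1-x)^(r+1).
Here r = 5, so f'(x) = 5 / (1-x)^6.
The expansion of 1/(1-x)^(r+1) has coefficient of x^n equal to C(n+r, r).
So the coefficient of x^11 in f'(x) is
5 * C(16, 5) = 5 * 4368 = 21840

21840


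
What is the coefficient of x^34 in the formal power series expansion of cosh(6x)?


The Maclaurin series is cosh(t) = sum_{m>=0} t^(2m) / (2m)!, so substituting t = 6x, only even powers of x are nonzero, with coefficient of x^(2m) equal to 6^(2m) / (2m)!.
For x^34 the coefficient is 6^34/34! = 286511799958070431838109696/295232799039604140847618609643520000000 = 4649045868/4790556007375654140625.

4649045868/4790556007375654140625


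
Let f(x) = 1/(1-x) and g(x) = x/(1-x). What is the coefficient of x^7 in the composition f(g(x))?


First simplify the composition: f(g(x)) = 1/(1 - x/(1-x)) = (1-x)/((1-x) - x) = (1-x)/(1-2x).
Now extract the coefficient. Write (1-x)/(1-2x) = 1/(1-2x) - x/(1-2x).
The coefficient of x^n in 1/(1-2x) is 2^n, and in x/(1-2x) is 2^(n-1) (for n >= 1).
So the coefficient of x^7 is 2^7 - 2^6 = 128 - 64 = 64.

64


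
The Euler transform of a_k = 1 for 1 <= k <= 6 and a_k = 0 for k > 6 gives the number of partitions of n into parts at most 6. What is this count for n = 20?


Partitions of 20 into parts at most 6:
Using generating function (1-x)^(-1)(1-x^2)^(-1)...(1-x^6)^(-1),
the coefficient of x^20 = 282

282


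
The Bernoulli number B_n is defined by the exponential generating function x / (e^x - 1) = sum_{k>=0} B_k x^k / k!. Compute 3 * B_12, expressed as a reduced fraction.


Bernoulli numbers can also be computed recursively via B_0 = 1 and sum_{j=0}^{m} C(m+1, j) B_j = 0 for m >= 1. Odd-index Bernoulli numbers vanish for k >= 3.
Computing B_12 = -691/2730, so 3 * B_12 = 3 * -691/2730 = -691/910.

-691/910


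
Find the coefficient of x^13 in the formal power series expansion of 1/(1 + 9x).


Write 1/(1 + c x) = 1/(1 - (-c) x) and apply the geometric-series identity
1/(1 - y) = sum_{k>=0} y^k to get 1/(1 + c x) = sum_{k>=0} (-c)^k x^k.
So the coefficient of x^k is (-c)^k = (-1)^k * c^k.
Here c = 9 and k = 13:
(-9)^13 = -1 * 2541865828329 = -2541865828329

-2541865828329


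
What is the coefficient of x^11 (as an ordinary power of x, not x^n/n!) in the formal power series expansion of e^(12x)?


The exponential series is e^y = sum_{k>=0} y^k / k!. Substituting y = 12x gives
e^(12x) = sum_{k>=0} 12^k x^k / k!.
So the coefficient of x^n is a^n/n! with a = 12, n = 11:
12^11 / 11! = 743008370688/39916800 = 35831808/1925

35831808/1925


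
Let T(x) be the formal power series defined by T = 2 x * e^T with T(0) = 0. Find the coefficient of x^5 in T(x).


Apply the Lagrange inversion formula: if T = 2 x * phi(T) with phi(t) = e^t, then
[x^n] T = 2^n * (1/n) [t^(n-1)] phi(t)^n = 2^n * (1/n) [t^(n-1)] e^(n t) = 2^n * (1/n) * n^(n-1) / (n-1)! = 2^n * n^(n-1) / n!.
When c = 1 this is the Cayley count of rooted labeled trees on n vertices, divided by n!.
For n = 5: 2^5 * 5^4 / 5! = 32 * 625/120 = 500/3.

500/3


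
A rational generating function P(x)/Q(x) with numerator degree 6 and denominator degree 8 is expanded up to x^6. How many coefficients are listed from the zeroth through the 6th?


Expanding up to x^6 gives the coefficients for x^0, x^1, ..., x^6.
That is 6 + 1 = 7 coefficients in total.

7


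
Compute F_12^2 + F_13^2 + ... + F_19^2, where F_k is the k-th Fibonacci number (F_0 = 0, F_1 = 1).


There is a standard identity sum_{k=0}^{N} F_k^2 = F_N * F_{N+1} (proved inductively from the telescoping relation F_k^2 = F_k F_{k+1} - F_{k-1} F_k). Then
sum_{k=12}^{19} F_k^2 = F_19 F_20 - F_11 F_12.
Computing: F_19 = 4181, F_20 = 6765, F_11 = 89, F_12 = 144.
Sum = 4181 * 6765 - 89 * 144 = 28271649.

28271649


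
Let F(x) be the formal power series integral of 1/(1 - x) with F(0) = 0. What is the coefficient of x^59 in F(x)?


1/(1 - x) = sum_{k>=0} x^k. Integrating termwise and using F(0) = 0 gives
F(x) = sum_{k>=0} x^(k+1) / (k+1) = sum_{m>=1} x^m / m = -ln(1 - x).
So the coefficient of x^59 is 1/59 = 1/59.

1/59


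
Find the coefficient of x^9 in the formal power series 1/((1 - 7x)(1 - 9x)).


By partial fractions or Cauchy convolution:
The coefficient equals sum_{k=0}^{9} 7^k * 9^(9-k).
= 1602154576

1602154576


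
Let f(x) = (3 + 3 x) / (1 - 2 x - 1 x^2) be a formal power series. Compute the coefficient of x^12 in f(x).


Write f(x) = sum_{k>=0} a_k x^k. Multiplying both sides by 1 - 2 x - 1 x^2 gives
(1 - 2 x - 1 x^2) sum_{k>=0} a_k x^k = 3 + 3 x.
Matching coefficients:
 x^0: a_0 = 3
 x^1: a_1 - 2 a_0 = 3  =>  a_1 = 2*3 + 3 = 9
 x^k (k >= 2): a_k = 2 a_{k-1} + 1 a_{k-2}.
Iterating: a_2 = 21, a_3 = 51, a_4 = 123, a_5 = 297, a_6 = 717, a_7 = 1731, a_8 = 4179, a_9 = 10089, a_10 = 24357, a_11 = 58803, a_12 = 141963.
So the coefficient of x^12 is 141963.

141963


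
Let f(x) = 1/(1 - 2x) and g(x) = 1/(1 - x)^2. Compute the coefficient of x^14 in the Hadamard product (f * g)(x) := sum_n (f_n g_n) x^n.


f has coefficients f_k = 2^k. For g = 1/(1 - x)^2 the coefficient is g_k = C(k + 1, 1) = k + 1. The Hadamard coefficient is (f * g)_k = 2^k * (k + 1).
For k = 14: 2^14 * 15 = 16384 * 15 = 245760.

245760


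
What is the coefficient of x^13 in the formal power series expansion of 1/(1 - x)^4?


The expansion 1/(1 - x)^r = sum_{k>=0} C(k + r - 1, r - 1) x^k follows from the multiset / negative-binomial theorem (or from repeated differentiation of the geometric series).
For r = 4 and k = 13:
C(16, 3) = 20922789888000 / (6 * 6227020800) = 560.

560


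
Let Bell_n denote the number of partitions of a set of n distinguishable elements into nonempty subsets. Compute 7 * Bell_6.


Bell_6 can be computed from the Bell triangle or from Dobinski's identity Bell_n = (1/e) * sum_{k>=0} k^n / k!.
Computing Bell_6 = 203.
Then 7 * 203 = 1421.

1421


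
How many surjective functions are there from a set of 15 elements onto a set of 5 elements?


By inclusion-exclusion on which target elements are missed, the number of surjections from an n-set onto a k-set is
surj(n, k) = sum_{j=0}^{k} (-1)^j C(k, j) (k - j)^n.
Equivalently surj(n, k) = k! * S(n, k), where S(n, k) is the Stirling number of the second kind.
For n = 15, k = 5:
S(15, 5) = 210766920, so
surj = 5! * 210766920 = 120 * 210766920 = 25292030400.

25292030400


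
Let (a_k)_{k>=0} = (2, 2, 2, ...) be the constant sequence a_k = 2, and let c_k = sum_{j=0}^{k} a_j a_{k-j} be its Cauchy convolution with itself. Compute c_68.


Since a_j = 2 for all j >= 0, the convolution sum becomes
c_k = sum_{j=0}^{k} 2 * 2 = 4 * (k + 1).
Equivalently, the generating function of (a_k) is 2/(1 - x) and its square is 4/(1 - x)^2 = sum_{k>=0} 4(k + 1) x^k.
For k = 68: 4 * 69 = 276.

276


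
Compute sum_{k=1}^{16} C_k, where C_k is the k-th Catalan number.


C_1 through C_16: 1, 2, 5, 14, 42, 132, 429, 1430, 4862, 16796, 58786, 208012, 742900, 2674440, 9694845, 35357670
Sum = 1 + 2 + 5 + 14 + 42 + 132 + 429 + 1430 + 4862 + 16796 + 58786 + 208012 + 742900 + 2674440 + 9694845 + 35357670
= 48760366

48760366


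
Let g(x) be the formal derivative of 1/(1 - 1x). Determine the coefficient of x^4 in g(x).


Differentiate termwise: d/dx sum_{k>=0} 1^k x^k = sum_{k>=1} k 1^k x^(k-1) = sum_{j>=0} (j+1) 1^(j+1) x^j.
Equivalently, d/dx [1/(1 - 1x)] = 1/(1 - 1x)^2.
For j = 4: 5 * 1^5 = 5 * 1 = 5.

5


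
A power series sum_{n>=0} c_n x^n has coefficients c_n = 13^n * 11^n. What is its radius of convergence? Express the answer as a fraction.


By the root test (Cauchy-Hadamard), the radius is R = 1 / limsup_n |c_n|^(1/n).
Here |c_n|^(1/n) = (13^n * 11^n)^(1/n) = 13 * 11 = 143 for all n.
So R = 1/143 = 1/143.

1/143


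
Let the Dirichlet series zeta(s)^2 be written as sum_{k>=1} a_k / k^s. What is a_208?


The Dirichlet convolution of the constant function 1 with itself gives (1 * 1)(k) = sum_{d | k} 1 = d(k), the number of positive divisors of k.
Since zeta(s) = sum_{k>=1} 1/k^s, we have zeta(s)^2 = sum_{k>=1} d(k)/k^s, so a_k = d(k).
For k = 208: the divisors are 1, 2, 4, 8, 13, 16, 26, 52, 104, 208.
Count = 10.

10


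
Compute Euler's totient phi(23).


phi(n) counts integers in [1, n] coprime to n. Using the multiplicative formula phi(n) = n * prod_{p | n} (1 - 1/p):
23 = 23, so
phi(23) = 23 * (1 - 1/23) = 22.

22


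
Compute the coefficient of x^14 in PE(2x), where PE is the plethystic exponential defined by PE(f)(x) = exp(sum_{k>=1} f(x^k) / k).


With f(x) = 2x, the exponent is sum_{k>=1} 2 x^k / k = 2 * (-ln(1 - x)). Exponentiating:
PE(2x) = exp(-2 ln(1 - x)) = 1/(1 - x)^2.
By the negative binomial expansion, [x^n] 1/(1 - x)^2 = C(n + 1, 1).
For n = 14: C(15, 1) = 15.

15


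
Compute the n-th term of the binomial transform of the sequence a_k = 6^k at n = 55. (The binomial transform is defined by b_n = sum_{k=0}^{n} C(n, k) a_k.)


With a_k = 6^k, b_n = sum_{k=0}^{n} C(n, k) 6^k = (1 + 6)^n by the binomial theorem.
For n = 55: (1 + 6)^55 = 7^55 = 30226801971775055948247051683954096612865741943.

30226801971775055948247051683954096612865741943


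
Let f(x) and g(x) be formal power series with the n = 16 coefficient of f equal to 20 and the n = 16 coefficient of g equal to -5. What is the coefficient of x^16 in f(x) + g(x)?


Addition of formal power series is termwise.
The coefficient of x^16 in f + g = 20 + -5
= 15

15


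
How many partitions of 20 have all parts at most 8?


Using the generating function (1-x)^(-1)(1-x^2)^(-1)...(1-x^8)^(-1),
the coefficient of x^20 counts these restricted partitions.
Result = 434

434


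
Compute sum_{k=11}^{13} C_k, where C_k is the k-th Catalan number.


C_11 through C_13: 58786, 208012, 742900
Sum = 58786 + 208012 + 742900
= 1009698

1009698


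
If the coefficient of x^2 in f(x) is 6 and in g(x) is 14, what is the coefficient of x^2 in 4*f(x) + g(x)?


Scalar multiplication scales coefficients: 4 * 6 = 24.
Then add the g coefficient: 24 + 14
= 38

38


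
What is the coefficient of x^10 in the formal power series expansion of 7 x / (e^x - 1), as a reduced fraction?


The exponential generating function for Bernoulli numbers is
x / (e^x - 1) = sum_{k>=0} B_k x^k / k!.
So the coefficient of x^10 in 7 x / (e^x - 1) is 7 B_10 / 10!.
Computing: B_10 = 5/66, 10! = 3628800, giving
7 * 5/66 / 3628800 = 1/6842880.

1/6842880


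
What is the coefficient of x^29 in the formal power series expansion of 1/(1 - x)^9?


The negative binomial / multiset identity is
1/(1 - x)^r = sum_{k>=0} C(k + r - 1, r - 1) x^k.
Here r = 9 and k = 29, so the coefficient is
C(29 + 8, 8) = C(37, 8)
= 38608020

38608020


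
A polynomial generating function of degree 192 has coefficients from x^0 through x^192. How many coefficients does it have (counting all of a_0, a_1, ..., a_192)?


A polynomial of degree 192 takes the form a_0 + a_1 x + ... + a_192 x^192.
The number of coefficients is 192 + 1 = 193.

193


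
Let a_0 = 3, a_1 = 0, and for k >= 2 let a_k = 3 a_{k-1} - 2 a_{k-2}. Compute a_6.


Iterating the recurrence forward:
a_0 = 3
a_1 = 0
a_2 = 3*0 - 2*3 = -6
a_3 = 3*-6 - 2*0 = -18
a_4 = 3*-18 - 2*-6 = -42
a_5 = 3*-42 - 2*-18 = -90
a_6 = 3*-90 - 2*-42 = -186
So a_6 = -186.

-186


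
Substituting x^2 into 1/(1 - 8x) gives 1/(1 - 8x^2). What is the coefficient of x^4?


The coefficient of x^(2m) in 1/(1 - 8x^2) is 8^m.
With n = 4 = 2*2, the coefficient is 8^2 = 64.

64


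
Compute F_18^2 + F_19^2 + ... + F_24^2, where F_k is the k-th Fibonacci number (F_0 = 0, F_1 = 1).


There is a standard identity sum_{k=0}^{N} F_k^2 = F_N * F_{N+1} (proved inductively from the telescoping relation F_k^2 = F_k F_{k+1} - F_{k-1} F_k). Then
sum_{k=18}^{24} F_k^2 = F_24 F_25 - F_17 F_18.
Computing: F_24 = 46368, F_25 = 75025, F_17 = 1597, F_18 = 2584.
Sum = 46368 * 75025 - 1597 * 2584 = 3474632552.

3474632552


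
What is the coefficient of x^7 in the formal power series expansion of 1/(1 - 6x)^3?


The general identity 1/(1 - c x)^r = sum_{k>=0} c^k C(k + r - 1, r - 1) x^k follows by substituting y = c x into 1/(1 - y)^r = sum_{k>=0} C(k + r - 1, r - 1) y^k.
For c = 6, r = 3, k = 7:
6^7 * C(9, 2) = 279936 * 36 = 10077696.

10077696


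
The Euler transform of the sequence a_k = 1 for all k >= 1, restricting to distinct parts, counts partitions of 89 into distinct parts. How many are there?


Partitions of 89 into distinct parts can be computed via generating function.
Product (1+x)(1+x^2)(1+x^3)...
The coefficient of x^89 = 173682

173682


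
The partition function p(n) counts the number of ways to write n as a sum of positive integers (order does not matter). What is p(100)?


Using the generating function prod_{k>=1} 1/(1-x^k), we compute p(100).
By dynamic programming over parts 1 through 100:
p(100) = 190569292

190569292


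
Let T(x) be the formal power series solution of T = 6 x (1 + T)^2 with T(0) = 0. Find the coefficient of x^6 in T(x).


Apply the Lagrange inversion formula: if T = 6 x * phi(T) with phi(t) = (1 + t)^2, then [x^n] T = 6^n * (1/n) [t^(n-1)] phi(t)^n = 6^n * (1/n) [t^(n-1)] (1 + t)^(2n) = 6^n * (1/n) C(2n, n-1).
Using the identity C(2n, n-1) = C(2n, n) * n / (n+1), the unscaled factor equals C(2n, n) / (n+1) = C_n, the n-th Catalan number.
For n = 6: C_6 = C(12, 6) / 7 = 924/7 = 132.
With the 6^6 = 46656 factor, the coefficient is 46656 * 132 = 6158592.

6158592


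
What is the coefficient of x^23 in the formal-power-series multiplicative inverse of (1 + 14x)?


The inverse is 1/(1 + 14x). Apply the geometric identity 1/(1 - y) = sum_{k>=0} y^k with y = -14x:
1/(1 + 14x) = sum_{k>=0} (-14)^k x^k.
So the coefficient of x^23 is (-14)^23 = -229585692886981495482220544.

-229585692886981495482220544


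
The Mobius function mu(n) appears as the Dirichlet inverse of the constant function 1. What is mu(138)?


138 = 2 * 3 * 23 (all distinct primes).
mu(138) = (-1)^3 = -1

-1


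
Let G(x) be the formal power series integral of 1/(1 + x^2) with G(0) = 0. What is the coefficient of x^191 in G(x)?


1/(1 + x^2) = sum_{j>=0} (-1)^j x^(2j). Integrating termwise with G(0) = 0:
G(x) = sum_{j>=0} (-1)^j x^(2j+1) / (2j+1) = arctan(x).
Only odd powers are nonzero. For x^191 write 191 = 2*95 + 1, giving
(-1)^95 / 191 = -1/191 = -1/191.

-1/191


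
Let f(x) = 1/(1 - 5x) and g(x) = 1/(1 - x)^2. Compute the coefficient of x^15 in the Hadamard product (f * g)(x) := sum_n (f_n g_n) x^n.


f has coefficients f_k = 5^k. For g = 1/(1 - x)^2 the coefficient is g_k = C(k + 1, 1) = k + 1. The Hadamard coefficient is (f * g)_k = 5^k * (k + 1).
For k = 15: 5^15 * 16 = 30517578125 * 16 = 488281250000.

488281250000


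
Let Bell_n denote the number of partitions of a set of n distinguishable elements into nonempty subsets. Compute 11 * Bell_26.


Bell_26 can be computed from the Bell triangle or from Dobinski's identity Bell_n = (1/e) * sum_{k>=0} k^n / k!.
Computing Bell_26 = 49631246523618756274.
Then 11 * 49631246523618756274 = 545943711759806319014.

545943711759806319014


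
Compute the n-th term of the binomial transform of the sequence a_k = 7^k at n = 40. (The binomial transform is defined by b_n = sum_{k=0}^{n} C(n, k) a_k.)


With a_k = 7^k, b_n = sum_{k=0}^{n} C(n, k) 7^k = (1 + 7)^n by the binomial theorem.
For n = 40: (1 + 7)^40 = 8^40 = 1329227995784915872903807060280344576.

1329227995784915872903807060280344576


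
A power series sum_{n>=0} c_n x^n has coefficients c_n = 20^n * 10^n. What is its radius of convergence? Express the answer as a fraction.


By the root test (Cauchy-Hadamard), the radius is R = 1 / limsup_n |c_n|^(1/n).
Here |c_n|^(1/n) = (20^n * 10^n)^(1/n) = 20 * 10 = 200 for all n.
So R = 1/200 = 1/200.

1/200


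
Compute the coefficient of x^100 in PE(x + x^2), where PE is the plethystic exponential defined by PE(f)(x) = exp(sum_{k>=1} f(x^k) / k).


With f(x) = x + x^2, the exponent is sum_{k>=1} (x^k + x^(2k)) / k = -ln(1 - x) - ln(1 - x^2). Exponentiating:
PE(x + x^2) = 1 / ((1 - x)(1 - x^2)).
This is the generating function for partitions of n into parts of size 1 or 2. The number of 2's can be any j in 0..50, and the rest are 1's, so
[x^100] = floor(100/2) + 1 = 51.

51


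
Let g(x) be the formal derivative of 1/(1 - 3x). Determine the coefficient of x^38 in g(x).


Differentiate termwise: d/dx sum_{k>=0} 3^k x^k = sum_{k>=1} k 3^k x^(k-1) = sum_{j>=0} (j+1) 3^(j+1) x^j.
Equivalently, d/dx [1/(1 - 3x)] = 3/(1 - 3x)^2.
For j = 38: 39 * 3^39 = 39 * 4052555153018976267 = 158049650967740074413.

158049650967740074413


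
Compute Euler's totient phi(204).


phi(n) counts integers in [1, n] coprime to n. Using the multiplicative formula phi(n) = n * prod_{p | n} (1 - 1/p):
204 = 2^2 * 3 * 17, so
phi(204) = 204 * (1 - 1/2) * (1 - 1/3) * (1 - 1/17) = 64.

64


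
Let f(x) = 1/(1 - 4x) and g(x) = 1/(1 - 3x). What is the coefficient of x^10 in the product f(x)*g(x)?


The coefficient of x^n in f*g is the Cauchy product: sum_{k=0}^{n} a^k * b^(n-k).
With a=4, b=3, n=10:
sum_{k=0}^{10} 4^k * 3^(10-k)
= 4017157

4017157


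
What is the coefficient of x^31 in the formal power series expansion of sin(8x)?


The Maclaurin series is sin(t) = sum_{k>=0} (-1)^k t^(2k+1) / (2k+1)!, so substituting t = 8x, only odd powers of x are nonzero, with coefficient of x^(2k+1) equal to (-1)^k 8^(2k+1) / (2k+1)!.
Write 31 = 2*15 + 1, giving the coefficient (-1)^15 * 8^31 / 31! = -9903520314283042199192993792/8222838654177922817725562880000000 = -147573952589676412928/122529844256906551386796875.

-147573952589676412928/122529844256906551386796875


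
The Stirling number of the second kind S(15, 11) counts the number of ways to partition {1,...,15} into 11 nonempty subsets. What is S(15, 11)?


Using the explicit formula S(n,k) = (1/k!) sum_{j=0}^{k} (-1)^(k-j) C(k,j) j^n:
S(15, 11) = 1479478
Equivalently, S(n,k) is n! times the coefficient of x^n in the EGF (e^x - 1)^k / k!.

1479478


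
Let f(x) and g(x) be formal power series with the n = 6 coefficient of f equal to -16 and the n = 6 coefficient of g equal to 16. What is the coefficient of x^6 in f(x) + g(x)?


Addition of formal power series is termwise.
The coefficient of x^6 in f + g = -16 + 16
= 0

0


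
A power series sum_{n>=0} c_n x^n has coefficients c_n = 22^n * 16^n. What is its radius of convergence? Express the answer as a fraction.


By the root test (Cauchy-Hadamard), the radius is R = 1 / limsup_n |c_n|^(1/n).
Here |c_n|^(1/n) = (22^n * 16^n)^(1/n) = 22 * 16 = 352 for all n.
So R = 1/352 = 1/352.

1/352


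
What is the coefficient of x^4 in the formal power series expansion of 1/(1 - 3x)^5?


The general identity 1/(1 - c x)^r = sum_{k>=0} c^k C(k + r - 1, r - 1) x^k follows by substituting y = c x into 1/(1 - y)^r = sum_{k>=0} C(k + r - 1, r - 1) y^k.
For c = 3, r = 5, k = 4:
3^4 * C(8, 4) = 81 * 70 = 5670.

5670


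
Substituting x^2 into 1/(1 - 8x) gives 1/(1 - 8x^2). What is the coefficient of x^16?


The coefficient of x^(2m) in 1/(1 - 8x^2) is 8^m.
With n = 16 = 2*8, the coefficient is 8^8 = 16777216.

16777216


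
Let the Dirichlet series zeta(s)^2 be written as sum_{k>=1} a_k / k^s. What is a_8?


The Dirichlet convolution of the constant function 1 with itself gives (1 * 1)(k) = sum_{d | k} 1 = d(k), the number of positive divisors of k.
Since zeta(s) = sum_{k>=1} 1/k^s, we have zeta(s)^2 = sum_{k>=1} d(k)/k^s, so a_k = d(k).
For k = 8: the divisors are 1, 2, 4, 8.
Count = 4.

4


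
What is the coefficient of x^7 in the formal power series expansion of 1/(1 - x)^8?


The negative binomial / multiset identity is
1/(1 - x)^r = sum_{k>=0} C(k + r - 1, r - 1) x^k.
Here r = 8 and k = 7, so the coefficient is
C(7 + 7, 7) = C(14, 7)
= 3432

3432


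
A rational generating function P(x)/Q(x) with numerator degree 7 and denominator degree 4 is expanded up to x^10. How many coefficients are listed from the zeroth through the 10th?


Expanding up to x^10 gives the coefficients for x^0, x^1, ..., x^10.
That is 10 + 1 = 11 coefficients in total.

11


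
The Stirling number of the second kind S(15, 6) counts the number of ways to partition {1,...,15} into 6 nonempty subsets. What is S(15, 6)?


Using the explicit formula S(n,k) = (1/k!) sum_{j=0}^{k} (-1)^(k-j) C(k,j) j^n:
S(15, 6) = 420693273
Equivalently, S(n,k) is n! times the coefficient of x^n in the EGF (e^x - 1)^k / k!.

420693273


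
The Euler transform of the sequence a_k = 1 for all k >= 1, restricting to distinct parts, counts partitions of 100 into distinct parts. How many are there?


Partitions of 100 into distinct parts can be computed via generating function.
Product (1+x)(1+x^2)(1+x^3)...
The coefficient of x^100 = 444793

444793


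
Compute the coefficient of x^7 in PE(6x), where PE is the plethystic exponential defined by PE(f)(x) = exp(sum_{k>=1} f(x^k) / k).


With f(x) = 6x, the exponent is sum_{k>=1} 6 x^k / k = 6 * (-ln(1 - x)). Exponentiating:
PE(6x) = exp(-6 ln(1 - x)) = 1/(1 - x)^6.
By the negative binomial expansion, [x^n] 1/(1 - x)^6 = C(n + 5, 5).
For n = 7: C(12, 5) = 792.

792


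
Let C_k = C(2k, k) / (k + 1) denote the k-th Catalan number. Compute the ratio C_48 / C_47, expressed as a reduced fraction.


Using C_k = (2k)! / (k! (k+1)!), the ratio C_{k+1}/C_k simplifies to
C_{k+1}/C_k = [(2k+2)! / ((k+1)! (k+2)!)] * [k! (k+1)! / (2k)!]
 = (2k+2)(2k+1) / ((k+1)(k+2)) = 2(2k+1) / (k+2).
For k = 47: 2(2*47 + 1) / (47 + 2) = 190/49 = 190/49.

190/49


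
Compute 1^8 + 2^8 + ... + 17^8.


This power sum has a closed form given by Faulhaber's formula
sum_{k=1}^{m} k^p = (1 / (p + 1)) * sum_{j=0}^{p} C(p + 1, j) B_j m^(p + 1 - j),
but for small m direct computation is fastest:
1 + 256 + 6561 + 65536 + 390625 + 1679616 + 5764801 + 16777216 + 43046721 + 100000000 + 214358881 + 429981696 + 815730721 + 1475789056 + 2562890625 + 4294967296 + 6975757441 = 16937207049.

16937207049


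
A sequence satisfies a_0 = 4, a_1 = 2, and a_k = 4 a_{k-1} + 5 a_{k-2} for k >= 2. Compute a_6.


The characteristic equation is t^2 - 4 t - 5 = 0, with roots r_1 = 5 and r_2 = -1 (so c_1 = r_1 + r_2, c_2 = -r_1 r_2 as required).
One can use the closed form a_n = A r_1^n + B r_2^n, but direct iteration is more reliable:
a_0 = 4, a_1 = 2, a_2 = 28, a_3 = 122, a_4 = 628, a_5 = 3122, a_6 = 15628.
So a_6 = 15628.

15628


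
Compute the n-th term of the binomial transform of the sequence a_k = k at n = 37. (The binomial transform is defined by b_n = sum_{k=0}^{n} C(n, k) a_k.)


With a_k = k, b_n = sum_{k=0}^{n} C(n, k) k. Using k * C(n, k) = n * C(n-1, k-1) gives b_n = n * sum_{k>=1} C(n-1, k-1) = n * 2^(n-1).
For n = 37: 37 * 2^36 = 37 * 68719476736 = 2542620639232.

2542620639232


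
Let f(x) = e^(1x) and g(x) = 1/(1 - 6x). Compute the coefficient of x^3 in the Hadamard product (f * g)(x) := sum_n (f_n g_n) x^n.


Expanding: f_k = 1^k/k! (from e^(1x)) and g_k = 6^k (from 1/(1 - 6x)). So the Hadamard coefficient (f * g)_k = 1^k 6^k / k! = (6)^k / k!.
For k = 3: 6^3/3! = 216/6 = 36.

36


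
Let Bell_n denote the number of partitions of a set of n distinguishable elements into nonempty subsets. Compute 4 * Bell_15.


Bell_15 can be computed from the Bell triangle or from Dobinski's identity Bell_n = (1/e) * sum_{k>=0} k^n / k!.
Computing Bell_15 = 1382958545.
Then 4 * 1382958545 = 5531834180.

5531834180


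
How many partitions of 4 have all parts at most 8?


Using the generating function (1-x)^(-1)(1-x^2)^(-1)...(1-x^8)^(-1),
the coefficient of x^4 counts these restricted partitions.
Result = 5

5


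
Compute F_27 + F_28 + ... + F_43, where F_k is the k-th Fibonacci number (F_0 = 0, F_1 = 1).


Use the identity sum_{k=0}^{N} F_k = F_{N+2} - 1 (which follows from F_{k+2} - F_{k+1} = F_k). Then
sum_{k=27}^{43} F_k = (F_{45} - 1) - (F_{28} - 1) = F_{45} - F_{28}.
Computing: F_{45} = 1134903170, F_{28} = 317811, so
Sum = 1134903170 - 317811 = 1134585359.

1134585359


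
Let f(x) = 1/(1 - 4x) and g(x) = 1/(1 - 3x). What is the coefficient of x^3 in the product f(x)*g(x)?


The coefficient of x^n in f*g is the Cauchy product: sum_{k=0}^{n} a^k * b^(n-k).
With a=4, b=3, n=3:
sum_{k=0}^{3} 4^k * 3^(3-k)
= 175

175


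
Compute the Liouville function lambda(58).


The Liouville function is lambda(k) = (-1)^Omega(k), where Omega(k) counts the prime factors of k with multiplicity.
Factoring: 58 = 2 * 29, so Omega(58) = 2.
lambda(58) = (-1)^2 = 1.

1


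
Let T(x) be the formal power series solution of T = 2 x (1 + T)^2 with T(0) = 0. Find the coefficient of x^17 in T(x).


Apply the Lagrange inversion formula: if T = 2 x * phi(T) with phi(t) = (1 + t)^2, then [x^n] T = 2^n * (1/n) [t^(n-1)] phi(t)^n = 2^n * (1/n) [t^(n-1)] (1 + t)^(2n) = 2^n * (1/n) C(2n, n-1).
Using the identity C(2n, n-1) = C(2n, n) * n / (n+1), the unscaled factor equals C(2n, n) / (n+1) = C_n, the n-th Catalan number.
For n = 17: C_17 = C(34, 17) / 18 = 2333606220/18 = 129644790.
With the 2^17 = 131072 factor, the coefficient is 131072 * 129644790 = 16992801914880.

16992801914880


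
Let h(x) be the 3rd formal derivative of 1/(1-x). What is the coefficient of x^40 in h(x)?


Differentiating 3 times: d^3/dx^3 [1/(1-x)] = 3!/(1-x)^4.
The expansion 1/(1-x)^4 = sum_{k>=0} C(k+3, 3) x^k, so the coefficient of x^n in 3!/(1-x)^4 is 3! * C(n+3, 3).
For n = 40: 6 * C(43, 3) = 6 * 12341 = 74046

74046


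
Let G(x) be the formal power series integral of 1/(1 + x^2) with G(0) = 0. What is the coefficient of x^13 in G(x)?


1/(1 + x^2) = sum_{j>=0} (-1)^j x^(2j). Integrating termwise with G(0) = 0:
G(x) = sum_{j>=0} (-1)^j x^(2j+1) / (2j+1) = arctan(x).
Only odd powers are nonzero. For x^13 write 13 = 2*6 + 1, giving
(-1)^6 / 13 = 1/13 = 1/13.

1/13


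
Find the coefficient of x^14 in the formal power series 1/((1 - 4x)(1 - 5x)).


By partial fractions or Cauchy convolution:
The coefficient equals sum_{k=0}^{14} 4^k * 5^(14-k).
= 29443836301

29443836301


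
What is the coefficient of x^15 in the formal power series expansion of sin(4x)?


The Maclaurin series is sin(t) = sum_{k>=0} (-1)^k t^(2k+1) / (2k+1)!, so substituting t = 4x, only odd powers of x are nonzero, with coefficient of x^(2k+1) equal to (-1)^k 4^(2k+1) / (2k+1)!.
Write 15 = 2*7 + 1, giving the coefficient (-1)^7 * 4^15 / 15! = -1073741824/1307674368000 = -524288/638512875.

-524288/638512875


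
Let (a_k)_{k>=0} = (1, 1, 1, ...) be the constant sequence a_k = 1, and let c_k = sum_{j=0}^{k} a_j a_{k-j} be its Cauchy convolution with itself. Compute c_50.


Since a_j = 1 for all j >= 0, the convolution sum becomes
c_k = sum_{j=0}^{k} 1 * 1 = 1 * (k + 1).
Equivalently, the generating function of (a_k) is 1/(1 - x) and its square is 1/(1 - x)^2 = sum_{k>=0} 1(k + 1) x^k.
For k = 50: 1 * 51 = 51.

51


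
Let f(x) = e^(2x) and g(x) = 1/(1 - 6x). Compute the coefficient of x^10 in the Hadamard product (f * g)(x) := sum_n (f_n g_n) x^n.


Expanding: f_k = 2^k/k! (from e^(2x)) and g_k = 6^k (from 1/(1 - 6x)). So the Hadamard coefficient (f * g)_k = 2^k 6^k / k! = (12)^k / k!.
For k = 10: 12^10/10! = 61917364224/3628800 = 2985984/175.

2985984/175


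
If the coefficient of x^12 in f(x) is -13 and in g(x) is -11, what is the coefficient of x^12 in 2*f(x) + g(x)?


Scalar multiplication scales coefficients: 2 * -13 = -26.
Then add the g coefficient: -26 + -11
= -37

-37


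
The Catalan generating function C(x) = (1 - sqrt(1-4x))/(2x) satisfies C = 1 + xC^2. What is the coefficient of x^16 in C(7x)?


Substituting x -> 7x scales the n-th coefficient by 7^n, so [x^16] C(7x) = 7^16 * C_16.
C_16 = C(2*16, 16)/(17) = 601080390/17 = 35357670.
So 7^16 * 35357670 = 33232930569601 * 35357670 = 1175038992212864189670.

1175038992212864189670


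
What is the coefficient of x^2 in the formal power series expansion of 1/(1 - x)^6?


The expansion 1/(1 - x)^r = sum_{k>=0} C(k + r - 1, r - 1) x^k follows from the multiset / negative-binomial theorem (or from repeated differentiation of the geometric series).
For r = 6 and k = 2:
C(7, 5) = 5040 / (120 * 2) = 21.

21


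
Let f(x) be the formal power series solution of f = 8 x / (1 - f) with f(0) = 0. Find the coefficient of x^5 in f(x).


Apply Lagrange inversion: f = 8 x * phi(f) with phi(t) = 1/(1 - t), so
[x^n] f = 8^n * (1/n) [t^(n-1)] phi(t)^n = 8^n * (1/n) [t^(n-1)] (1 - t)^(-n) = 8^n * (1/n) C(2n - 2, n - 1) = 8^n * C_{n-1}.
For n = 5: C_4 = C(8, 4) / 5 = 70/5 = 14.
With the 8^5 = 32768 factor, the coefficient is 32768 * 14 = 458752.

458752


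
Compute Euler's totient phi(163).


phi(n) counts integers in [1, n] coprime to n. Using the multiplicative formula phi(n) = n * prod_{p | n} (1 - 1/p):
163 = 163, so
phi(163) = 163 * (1 - 1/163) = 162.

162


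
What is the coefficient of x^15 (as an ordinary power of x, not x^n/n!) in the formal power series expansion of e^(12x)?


The exponential series is e^y = sum_{k>=0} y^k / k!. Substituting y = 12x gives
e^(12x) = sum_{k>=0} 12^k x^k / k!.
So the coefficient of x^n is a^n/n! with a = 12, n = 15:
12^15 / 15! = 15407021574586368/1307674368000 = 10319560704/875875

10319560704/875875


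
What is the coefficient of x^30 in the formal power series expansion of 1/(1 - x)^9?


The negative binomial / multiset identity is
1/(1 - x)^r = sum_{k>=0} C(k + r - 1, r - 1) x^k.
Here r = 9 and k = 30, so the coefficient is
C(30 + 8, 8) = C(38, 8)
= 48903492

48903492


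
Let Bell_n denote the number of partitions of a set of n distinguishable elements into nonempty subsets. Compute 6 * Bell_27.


Bell_27 can be computed from the Bell triangle or from Dobinski's identity Bell_n = (1/e) * sum_{k>=0} k^n / k!.
Computing Bell_27 = 545717047936059989389.
Then 6 * 545717047936059989389 = 3274302287616359936334.

3274302287616359936334


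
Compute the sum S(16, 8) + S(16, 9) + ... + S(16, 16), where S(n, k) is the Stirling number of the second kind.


By definition, S(n, k) counts partitions of an n-set into exactly k nonempty blocks.
Computing row n = 16 for k = 8..16:
S(16, k): 2141764053, 820784250, 193754990, 28936908, 2757118, 165620, 6020, 120, 1
Sum = 3188169080.

3188169080


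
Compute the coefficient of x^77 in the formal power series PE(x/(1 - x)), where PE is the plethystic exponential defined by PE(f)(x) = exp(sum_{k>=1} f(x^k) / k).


For f(x) = x/(1 - x) we have
sum_{k>=1} f(x^k) / k = sum_{k>=1} (1/k) * x^k / (1 - x^k) = sum_{k, m >= 1} x^(k m) / k,
which after exponentiating simplifies to
PE(x/(1 - x)) = prod_{k>=1} 1 / (1 - x^k).
This is the generating function for the partition function p(n), so the coefficient of x^77 is p(77).
Computing p(77) by dynamic programming over parts 1, 2, ..., 77: p(77) = 10619863.

10619863


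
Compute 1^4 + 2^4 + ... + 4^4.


This power sum has a closed form given by Faulhaber's formula
sum_{k=1}^{m} k^p = (1 / (p + 1)) * sum_{j=0}^{p} C(p + 1, j) B_j m^(p + 1 - j),
but for small m direct computation is fastest:
1 + 16 + 81 + 256 = 354.

354


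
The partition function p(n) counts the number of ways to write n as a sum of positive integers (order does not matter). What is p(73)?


Using the generating function prod_{k>=1} 1/(1-x^k), we compute p(73).
By dynamic programming over parts 1 through 73:
p(73) = 6185689

6185689


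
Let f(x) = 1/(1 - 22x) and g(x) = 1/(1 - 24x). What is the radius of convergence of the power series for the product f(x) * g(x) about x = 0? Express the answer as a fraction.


The radius of 1/(1 - 22x) is 1/22 (nearest singularity at x = 1/22), and the radius of 1/(1 - 24x) is 1/24.
The product f(x)*g(x) = 1/((1 - 22x)(1 - 24x)) has singularities at both 1/22 and 1/24, so its radius of convergence is the distance to the nearest one:
min(1/22, 1/24) = 1/24.

1/24


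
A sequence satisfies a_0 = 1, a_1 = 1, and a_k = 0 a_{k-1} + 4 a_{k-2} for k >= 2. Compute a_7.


The characteristic equation is t^2 - 0 t - 4 = 0, with roots r_1 = 2 and r_2 = -2 (so c_1 = r_1 + r_2, c_2 = -r_1 r_2 as required).
One can use the closed form a_n = A r_1^n + B r_2^n, but direct iteration is more reliable:
a_0 = 1, a_1 = 1, a_2 = 4, a_3 = 4, a_4 = 16, a_5 = 16, a_6 = 64, a_7 = 64.
So a_7 = 64.

64


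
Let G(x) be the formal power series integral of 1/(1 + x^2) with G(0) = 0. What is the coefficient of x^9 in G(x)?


1/(1 + x^2) = sum_{j>=0} (-1)^j x^(2j). Integrating termwise with G(0) = 0:
G(x) = sum_{j>=0} (-1)^j x^(2j+1) / (2j+1) = arctan(x).
Only odd powers are nonzero. For x^9 write 9 = 2*4 + 1, giving
(-1)^4 / 9 = 1/9 = 1/9.

1/9


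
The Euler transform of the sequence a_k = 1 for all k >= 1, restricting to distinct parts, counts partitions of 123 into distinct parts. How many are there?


Partitions of 123 into distinct parts can be computed via generating function.
Product (1+x)(1+x^2)(1+x^3)...
The coefficient of x^123 = 2757826

2757826


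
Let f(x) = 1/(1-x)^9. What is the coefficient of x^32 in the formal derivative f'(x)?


Differentiate: d/dx [ 1/(1-x)^r ] = r / (1-x)^(r+1).
Here r = 9, so f'(x) = 9 / (1-x)^10.
The expansion of 1/(1-x)^(r+1) has coefficient of x^n equal to C(n+r, r).
So the coefficient of x^32 in f'(x) is
9 * C(41, 9) = 9 * 350343565 = 3153092085

3153092085


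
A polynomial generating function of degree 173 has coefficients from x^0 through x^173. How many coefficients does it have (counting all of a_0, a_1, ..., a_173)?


A polynomial of degree 173 takes the form a_0 + a_1 x + ... + a_173 x^173.
The number of coefficients is 173 + 1 = 174.

174


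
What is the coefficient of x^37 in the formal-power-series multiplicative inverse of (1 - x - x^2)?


Let the inverse be f(x) = sum_{k>=0} a_k x^k. From f(x) * (1 - x - x^2) = 1 and matching coefficients:
 x^0: a_0 = 1.
 x^1: a_1 - a_0 = 0, so a_1 = 1.
 x^k (k >= 2): a_k - a_{k-1} - a_{k-2} = 0, i.e. a_k = a_{k-1} + a_{k-2}.
This is the Fibonacci-type recurrence shifted so that a_0 = a_1 = 1.
Iterating: a_0=1, a_1=1, a_2=2, a_3=3, a_4=5, a_5=8, a_6=13, a_7=21, a_8=34, a_9=55, ...
a_37 = 39088169.

39088169


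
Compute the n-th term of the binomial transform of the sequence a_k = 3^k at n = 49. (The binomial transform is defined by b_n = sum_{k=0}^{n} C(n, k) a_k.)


With a_k = 3^k, b_n = sum_{k=0}^{n} C(n, k) 3^k = (1 + 3)^n by the binomial theorem.
For n = 49: (1 + 3)^49 = 4^49 = 316912650057057350374175801344.

316912650057057350374175801344


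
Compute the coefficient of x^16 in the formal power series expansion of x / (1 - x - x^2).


Let f(x) = sum_{k>=0} a_k x^k. Multiplying f(x) * (1 - x - x^2) = x and matching coefficients gives a_0 = 0, a_1 = 1, and a_k = a_{k-1} + a_{k-2} for k >= 2. These are the Fibonacci numbers F_k.
Iterating from F_0 = 0, F_1 = 1:
F_0=0, F_1=1, F_2=1, F_3=2, F_4=3, F_5=5, F_6=8, F_7=13, F_8=21, F_9=34, ...
F_16 = 987.

987
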